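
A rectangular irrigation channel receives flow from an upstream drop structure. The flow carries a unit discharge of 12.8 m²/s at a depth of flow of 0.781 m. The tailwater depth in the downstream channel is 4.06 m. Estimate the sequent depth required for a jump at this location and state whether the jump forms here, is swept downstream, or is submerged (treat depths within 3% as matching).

y₂ = 6.16 m; the jump is swept downstream

V₁ = q/y₁ = 12.8/0.781 = 16.4 m/s. Fr₁ = V₁/√(g·y₁) = 16.4/√(9.81×0.781) = 5.92.
By Bélanger, y₂/y₁ = ½[√(1 + 8Fr₁²) − 1] = ½[√281.5 − 1] = 7.89.
y₂ = 7.89 × 0.781 = 6.16 m.
Tailwater y_tw = 4.06 m: y_tw < y₂, so the jump is swept downstream.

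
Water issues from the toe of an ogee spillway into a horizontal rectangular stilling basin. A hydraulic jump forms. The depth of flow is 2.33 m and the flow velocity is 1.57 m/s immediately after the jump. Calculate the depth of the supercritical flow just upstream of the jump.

y₁ = 0.425 m

Fr₂ = V₂/√(g·y₂) = 1.57/√(9.81×2.33) = 0.328.
The Bélanger relation is symmetric: y₁/y₂ = ½[√(1 + 8Fr₂²) − 1] = ½[√1.863 − 1] = 0.182.
y₁ = 0.182 × 2.33 = 0.425 m.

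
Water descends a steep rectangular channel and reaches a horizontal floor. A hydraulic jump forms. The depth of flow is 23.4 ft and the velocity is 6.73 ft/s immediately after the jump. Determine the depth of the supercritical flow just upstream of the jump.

Fr₂ = V₂/√(g·y₂) = 6.73/√(32.2×23.4) = 0.245.
From the momentum equation (using Fr₂), y₁/y₂ = ½[√(1 + 8Fr₂²) − 1] = ½[√1.481 − 1] = 0.108.
y₁ = 0.108 × 23.4 = 2.54 ft.

y₁ = 2.54 ft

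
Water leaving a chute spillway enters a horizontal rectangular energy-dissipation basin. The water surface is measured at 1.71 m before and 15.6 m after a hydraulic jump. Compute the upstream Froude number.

For a rectangular channel the momentum equation gives q² = ½·g·y₁·y₂·(y₁ + y₂) = ½×9.81×1.71×15.6×17.3 = 2265.
q = √2265 = 47.6 m²/s.
V₁ = q/y₁ = 27.8 m/s; Fr₁ = V₁/√(g·y₁) = 6.80.

Fr₁ = 6.80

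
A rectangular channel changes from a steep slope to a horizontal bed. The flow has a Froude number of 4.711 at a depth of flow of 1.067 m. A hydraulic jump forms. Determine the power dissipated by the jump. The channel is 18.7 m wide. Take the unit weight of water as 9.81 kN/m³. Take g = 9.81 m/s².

Fr₁ = 4.711 (given).
Sequent-depth ratio: y₂/y₁ = ½[√(1 + 8Fr₁²) − 1] = ½[√178.55 − 1] = 6.181.
y₂ = 6.181 × 1.067 = 6.595 m.
Head loss: ΔE = (y₂ − y₁)³/(4y₁y₂) = (6.595 − 1.067)³/(4×1.067×6.595) = 168.9/28.15 = 6.002 m.
V₁ = Fr₁·√(g·y₁) = 4.711×√(9.81×1.067) = 15.24 m/s; q = V₁·y₁ = 16.26 m²/s. Q = q·b = 16.26 × 18.7 = 304.1 m³/s. P = γ·Q·ΔE = 9.81 × 304.1 × 6.002 = 17906 kW.

P = 17906 kW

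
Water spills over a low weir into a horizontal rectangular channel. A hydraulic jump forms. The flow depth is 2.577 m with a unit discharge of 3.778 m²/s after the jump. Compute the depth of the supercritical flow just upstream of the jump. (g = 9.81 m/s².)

V₂ = q/y₂ = 3.778/2.577 = 1.466 m/s; Fr₂ = V₂/√(g·y₂) = 0.2916.
The Bélanger relation is symmetric: y₁/y₂ = ½[√(1 + 8Fr₂²) − 1] = ½[√1.6801 − 1] = 0.1481.
y₁ = 0.1481 × 2.577 = 0.3817 m.

y₁ = 0.3817 m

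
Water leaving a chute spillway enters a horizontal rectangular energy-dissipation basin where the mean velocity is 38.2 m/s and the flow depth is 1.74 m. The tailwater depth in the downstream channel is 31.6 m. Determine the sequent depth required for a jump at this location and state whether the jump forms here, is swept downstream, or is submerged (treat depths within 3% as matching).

Fr₁ = V₁/√(g·y₁) = 38.2/√(9.81×1.74) = 9.25.
Bélanger equation: y₂/y₁ = ½[√(1 + 8Fr₁²) − 1] = ½[√684.9 − 1] = 12.6.
y₂ = 12.6 × 1.74 = 21.9 m.
Tailwater y_tw = 31.6 m: y_tw > y₂, so the jump is submerged.

y₂ = 21.9 m; the jump is submerged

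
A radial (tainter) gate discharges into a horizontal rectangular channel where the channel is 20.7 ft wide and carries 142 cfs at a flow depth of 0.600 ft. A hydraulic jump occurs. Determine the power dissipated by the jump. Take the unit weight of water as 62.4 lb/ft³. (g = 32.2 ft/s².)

P = 8.15 hp

q = Q/b = 142/20.7 = 6.86 ft²/s; V₁ = q/y₁ = 11.4 ft/s. Fr₁ = V₁/√(g·y₁) = 2.60.
Bélanger equation: y₂/y₁ = ½[√(1 + 8Fr₁²) − 1] = ½[√55.13 − 1] = 3.21.
y₂ = 3.21 × 0.600 = 1.93 ft.
V₂ = q/y₂ = 6.86/1.93 = 3.56 ft/s. E₁ = y₁ + V₁²/2g = 2.63 ft; E₂ = y₂ + V₂²/2g = 2.12 ft. ΔE = E₁ − E₂ = 0.506 ft.
P = γ·Q·ΔE/550 = 62.4 × 142 × 0.506 / 550 = 8.15 hp.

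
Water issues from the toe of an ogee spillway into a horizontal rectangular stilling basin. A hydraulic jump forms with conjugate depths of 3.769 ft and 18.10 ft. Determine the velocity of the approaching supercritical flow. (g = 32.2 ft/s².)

For a rectangular channel the momentum equation gives q² = ½·g·y₁·y₂·(y₁ + y₂) = ½×32.2×3.769×18.10×21.87 = 24019.
q = √24019 = 155.0 ft²/s.
V₁ = q/y₁ = 155.0/3.769 = 41.12 ft/s.

V₁ = 41.12 ft/s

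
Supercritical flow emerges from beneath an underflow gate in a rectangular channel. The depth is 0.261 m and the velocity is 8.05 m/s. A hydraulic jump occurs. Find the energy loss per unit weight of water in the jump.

ΔE = 1.76 m

Fr₁ = V₁/√(g·y₁) = 8.05/√(9.81×0.261) = 5.03.
From the momentum equation for a rectangular channel, y₂/y₁ = ½[√(1 + 8Fr₁²) − 1] = ½[√203.5 − 1] = 6.63.
y₂ = 6.63 × 0.261 = 1.73 m.
q = V₁·y₁ = 8.05 × 0.261 = 2.10 m²/s. V₂ = q/y₂ = 2.10/1.73 = 1.21 m/s. E₁ = y₁ + V₁²/2g = 3.56 m; E₂ = y₂ + V₂²/2g = 1.81 m. ΔE = E₁ − E₂ = 1.76 m.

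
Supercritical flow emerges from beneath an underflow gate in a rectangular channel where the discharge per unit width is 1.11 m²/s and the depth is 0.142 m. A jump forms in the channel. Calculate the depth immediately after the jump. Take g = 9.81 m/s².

y₂ = 1.26 m

V₁ = q/y₁ = 1.11/0.142 = 7.82 m/s. Fr₁ = V₁/√(g·y₁) = 7.82/√(9.81×0.142) = 6.62.
From the momentum equation for a rectangular channel, y₂/y₁ = ½[√(1 + 8Fr₁²) − 1] = ½[√351.9 − 1] = 8.88.
y₂ = 8.88 × 0.142 = 1.26 m.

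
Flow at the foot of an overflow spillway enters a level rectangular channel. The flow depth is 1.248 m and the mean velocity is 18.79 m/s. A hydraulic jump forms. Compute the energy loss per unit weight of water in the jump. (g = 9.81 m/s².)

Fr₁ = V₁/√(g·y₁) = 18.79/√(9.81×1.248) = 5.370.
Bélanger equation: y₂/y₁ = ½[√(1 + 8Fr₁²) − 1] = ½[√231.71 − 1] = 7.111.
y₂ = 7.111 × 1.248 = 8.874 m.
q = V₁·y₁ = 18.79 × 1.248 = 23.45 m²/s. V₂ = q/y₂ = 23.45/8.874 = 2.642 m/s. E₁ = y₁ + V₁²/2g = 19.24 m; E₂ = y₂ + V₂²/2g = 9.230 m. ΔE = E₁ − E₂ = 10.01 m.

ΔE = 10.01 m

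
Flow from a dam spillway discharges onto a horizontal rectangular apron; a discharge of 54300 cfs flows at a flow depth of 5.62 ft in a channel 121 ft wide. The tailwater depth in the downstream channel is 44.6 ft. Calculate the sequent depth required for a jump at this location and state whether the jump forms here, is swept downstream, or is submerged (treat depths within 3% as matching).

q = Q/b = 54300/121 = 449 ft²/s; V₁ = q/y₁ = 79.9 ft/s. Fr₁ = V₁/√(g·y₁) = 5.94.
Bélanger equation: y₂/y₁ = ½[√(1 + 8Fr₁²) − 1] = ½[√282.9 − 1] = 7.91.
y₂ = 7.91 × 5.62 = 44.5 ft.
Tailwater y_tw = 44.6 ft: y_tw ≈ y₂, so the jump forms here.

y₂ = 44.5 ft; the jump forms here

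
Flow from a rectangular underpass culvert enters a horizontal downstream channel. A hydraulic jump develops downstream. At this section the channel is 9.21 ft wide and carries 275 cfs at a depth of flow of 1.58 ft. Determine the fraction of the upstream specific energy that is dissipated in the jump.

ΔE/E₁ = 0.200 (20.0%)

q = Q/b = 275/9.21 = 29.9 ft²/s; V₁ = q/y₁ = 18.9 ft/s. Fr₁ = V₁/√(g·y₁) = 2.65.
Sequent-depth ratio: y₂/y₁ = ½[√(1 + 8Fr₁²) − 1] = ½[√57.16 − 1] = 3.28.
y₂ = 3.28 × 1.58 = 5.18 ft.
E₁ = y₁ + V₁²/2g = 7.13 ft. ΔE = (y₂ − y₁)³/(4y₁y₂) = 1.43 ft. ΔE/E₁ = 1.43/7.13 = 0.200.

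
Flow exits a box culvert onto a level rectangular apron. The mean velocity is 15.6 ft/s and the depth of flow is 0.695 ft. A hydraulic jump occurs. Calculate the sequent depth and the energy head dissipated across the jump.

y₂ = 2.91 ft; ΔE = 1.35 ft

Fr₁ = V₁/√(g·y₁) = 15.6/√(32.2×0.695) = 3.30.
Bélanger equation: y₂/y₁ = ½[√(1 + 8Fr₁²) − 1] = ½[√88.00 − 1] = 4.19.
y₂ = 4.19 × 0.695 = 2.91 ft.
Head loss: ΔE = (y₂ − y₁)³/(4y₁y₂) = (2.91 − 0.695)³/(4×0.695×2.91) = 10.9/8.10 = 1.35 ft.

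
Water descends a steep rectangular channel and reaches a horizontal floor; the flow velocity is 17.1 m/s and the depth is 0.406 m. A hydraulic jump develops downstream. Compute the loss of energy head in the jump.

ΔE = 10.5 m

Fr₁ = V₁/√(g·y₁) = 17.1/√(9.81×0.406) = 8.57.
Sequent-depth ratio: y₂/y₁ = ½[√(1 + 8Fr₁²) − 1] = ½[√588.3 − 1] = 11.6.
y₂ = 11.6 × 0.406 = 4.72 m.
Head loss: ΔE = (y₂ − y₁)³/(4y₁y₂) = (4.72 − 0.406)³/(4×0.406×4.72) = 80.3/7.67 = 10.5 m.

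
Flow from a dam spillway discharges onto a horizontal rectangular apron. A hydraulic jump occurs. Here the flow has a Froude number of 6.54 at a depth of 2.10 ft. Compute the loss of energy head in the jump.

ΔE = 28.0 ft

Fr₁ = 6.54 (given).
By Bélanger, y₂/y₁ = ½[√(1 + 8Fr₁²) − 1] = ½[√343.2 − 1] = 8.76.
y₂ = 8.76 × 2.10 = 18.4 ft.
V₁ = Fr₁·√(g·y₁) = 6.54×√(32.2×2.10) = 53.8 ft/s; q = V₁·y₁ = 113 ft²/s. V₂ = q/y₂ = 113/18.4 = 6.14 ft/s. E₁ = y₁ + V₁²/2g = 47.0 ft; E₂ = y₂ + V₂²/2g = 19.0 ft. ΔE = E₁ − E₂ = 28.0 ft.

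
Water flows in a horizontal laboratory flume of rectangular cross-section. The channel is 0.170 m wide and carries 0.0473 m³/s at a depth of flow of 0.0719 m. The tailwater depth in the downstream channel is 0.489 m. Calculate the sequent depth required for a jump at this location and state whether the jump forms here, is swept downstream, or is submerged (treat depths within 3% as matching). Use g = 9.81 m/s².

y₂ = 0.434 m; the jump is submerged

q = Q/b = 0.0473/0.170 = 0.278 m²/s; V₁ = q/y₁ = 3.87 m/s. Fr₁ = V₁/√(g·y₁) = 4.61.
Bélanger equation: y₂/y₁ = ½[√(1 + 8Fr₁²) − 1] = ½[√170.8 − 1] = 6.04.
y₂ = 6.04 × 0.0719 = 0.434 m.
Tailwater y_tw = 0.489 m: y_tw > y₂, so the jump is submerged.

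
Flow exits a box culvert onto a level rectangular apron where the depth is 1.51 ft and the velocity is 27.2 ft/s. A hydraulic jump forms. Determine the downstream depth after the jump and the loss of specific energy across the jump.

y₂ = 7.61 ft; ΔE = 4.94 ft

Fr₁ = V₁/√(g·y₁) = 27.2/√(32.2×1.51) = 3.90.
Sequent-depth ratio: y₂/y₁ = ½[√(1 + 8Fr₁²) − 1] = ½[√122.7 − 1] = 5.04.
y₂ = 5.04 × 1.51 = 7.61 ft.
q = V₁·y₁ = 27.2 × 1.51 = 41.1 ft²/s. V₂ = q/y₂ = 41.1/7.61 = 5.40 ft/s. E₁ = y₁ + V₁²/2g = 13.0 ft; E₂ = y₂ + V₂²/2g = 8.06 ft. ΔE = E₁ − E₂ = 4.94 ft.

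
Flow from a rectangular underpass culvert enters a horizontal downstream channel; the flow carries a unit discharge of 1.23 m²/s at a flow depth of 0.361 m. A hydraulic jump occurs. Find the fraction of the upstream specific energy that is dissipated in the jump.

ΔE/E₁ = 0.0612 (6.12%)

V₁ = q/y₁ = 1.23/0.361 = 3.41 m/s. Fr₁ = V₁/√(g·y₁) = 3.41/√(9.81×0.361) = 1.81.
By Bélanger, y₂/y₁ = ½[√(1 + 8Fr₁²) − 1] = ½[√27.22 − 1] = 2.11.
y₂ = 2.11 × 0.361 = 0.761 m.
E₁ = y₁ + V₁²/2g = 0.953 m. ΔE = (y₂ − y₁)³/(4y₁y₂) = 0.0583 m. ΔE/E₁ = 0.0583/0.953 = 0.0612.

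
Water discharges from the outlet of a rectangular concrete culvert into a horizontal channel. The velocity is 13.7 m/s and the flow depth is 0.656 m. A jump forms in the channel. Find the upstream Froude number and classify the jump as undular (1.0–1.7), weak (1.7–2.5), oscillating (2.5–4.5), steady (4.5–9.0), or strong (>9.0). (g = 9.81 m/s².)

Fr₁ = V₁/√(g·y₁) = 13.7/√(9.81×0.656) = 5.40.
Fr₁ = 5.40 lies in the steady range.

Fr₁ = 5.40; steady jump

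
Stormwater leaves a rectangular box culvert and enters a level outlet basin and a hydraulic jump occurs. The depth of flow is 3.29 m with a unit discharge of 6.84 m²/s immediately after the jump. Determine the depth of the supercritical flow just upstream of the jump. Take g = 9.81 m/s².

V₂ = q/y₂ = 6.84/3.29 = 2.08 m/s; Fr₂ = V₂/√(g·y₂) = 0.366.
The Bélanger relation is symmetric: y₁/y₂ = ½[√(1 + 8Fr₂²) − 1] = ½[√2.071 − 1] = 0.220.
y₁ = 0.220 × 3.29 = 0.723 m.

y₁ = 0.723 m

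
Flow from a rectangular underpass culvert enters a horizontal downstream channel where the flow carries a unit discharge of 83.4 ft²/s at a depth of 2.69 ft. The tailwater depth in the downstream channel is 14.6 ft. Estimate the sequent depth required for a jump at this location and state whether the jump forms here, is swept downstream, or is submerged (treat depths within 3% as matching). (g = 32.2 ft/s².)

y₂ = 11.4 ft; the jump is submerged

V₁ = q/y₁ = 83.4/2.69 = 31.0 ft/s. Fr₁ = V₁/√(g·y₁) = 31.0/√(32.2×2.69) = 3.33.
By Bélanger, y₂/y₁ = ½[√(1 + 8Fr₁²) − 1] = ½[√89.78 − 1] = 4.24.
y₂ = 4.24 × 2.69 = 11.4 ft.
Tailwater y_tw = 14.6 ft: y_tw > y₂, so the jump is submerged.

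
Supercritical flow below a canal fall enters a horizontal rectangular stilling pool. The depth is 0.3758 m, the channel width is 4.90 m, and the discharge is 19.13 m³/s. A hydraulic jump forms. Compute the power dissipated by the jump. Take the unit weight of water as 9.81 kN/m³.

P = 577.2 kW

q = Q/b = 19.13/4.90 = 3.904 m²/s; V₁ = q/y₁ = 10.39 m/s. Fr₁ = V₁/√(g·y₁) = 5.411.
By Bélanger, y₂/y₁ = ½[√(1 + 8Fr₁²) − 1] = ½[√235.20 − 1] = 7.168.
y₂ = 7.168 × 0.3758 = 2.694 m.
V₂ = q/y₂ = 3.904/2.694 = 1.449 m/s. E₁ = y₁ + V₁²/2g = 5.877 m; E₂ = y₂ + V₂²/2g = 2.801 m. ΔE = E₁ − E₂ = 3.076 m.
P = γ·Q·ΔE = 9.81 × 19.13 × 3.076 = 577.2 kW.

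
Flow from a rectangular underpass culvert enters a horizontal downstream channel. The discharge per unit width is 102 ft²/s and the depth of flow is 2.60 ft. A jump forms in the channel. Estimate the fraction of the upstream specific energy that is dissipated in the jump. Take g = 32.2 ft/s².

ΔE/E₁ = 0.423 (42.3%)

V₁ = q/y₁ = 102/2.60 = 39.2 ft/s. Fr₁ = V₁/√(g·y₁) = 39.2/√(32.2×2.60) = 4.29.
Conjugate-depth relation: y₂/y₁ = ½[√(1 + 8Fr₁²) − 1] = ½[√148.1 − 1] = 5.58.
y₂ = 5.58 × 2.60 = 14.5 ft.
E₁ = y₁ + V₁²/2g = 26.5 ft. ΔE = (y₂ − y₁)³/(4y₁y₂) = 11.2 ft. ΔE/E₁ = 11.2/26.5 = 0.423.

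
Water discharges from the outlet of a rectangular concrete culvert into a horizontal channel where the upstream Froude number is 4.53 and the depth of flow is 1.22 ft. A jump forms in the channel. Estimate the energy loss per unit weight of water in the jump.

ΔE = 6.15 ft

Fr₁ = 4.53 (given).
Conjugate-depth relation: y₂/y₁ = ½[√(1 + 8Fr₁²) − 1] = ½[√165.2 − 1] = 5.93.
y₂ = 5.93 × 1.22 = 7.23 ft.
V₁ = Fr₁·√(g·y₁) = 4.53×√(32.2×1.22) = 28.4 ft/s; q = V₁·y₁ = 34.6 ft²/s. V₂ = q/y₂ = 34.6/7.23 = 4.79 ft/s. E₁ = y₁ + V₁²/2g = 13.7 ft; E₂ = y₂ + V₂²/2g = 7.59 ft. ΔE = E₁ − E₂ = 6.15 ft.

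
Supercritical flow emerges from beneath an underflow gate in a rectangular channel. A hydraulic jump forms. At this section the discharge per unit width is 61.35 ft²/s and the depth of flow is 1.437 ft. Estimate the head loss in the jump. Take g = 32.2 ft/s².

ΔE = 17.28 ft

V₁ = q/y₁ = 61.35/1.437 = 42.69 ft/s. Fr₁ = V₁/√(g·y₁) = 42.69/√(32.2×1.437) = 6.276.
By Bélanger, y₂/y₁ = ½[√(1 + 8Fr₁²) − 1] = ½[√316.13 − 1] = 8.390.
y₂ = 8.390 × 1.437 = 12.06 ft.
V₂ = q/y₂ = 61.35/12.06 = 5.089 ft/s. E₁ = y₁ + V₁²/2g = 29.74 ft; E₂ = y₂ + V₂²/2g = 12.46 ft. ΔE = E₁ − E₂ = 17.28 ft.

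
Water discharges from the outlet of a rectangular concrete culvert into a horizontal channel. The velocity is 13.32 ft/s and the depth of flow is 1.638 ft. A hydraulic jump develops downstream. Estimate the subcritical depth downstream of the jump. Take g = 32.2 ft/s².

Fr₁ = V₁/√(g·y₁) = 13.32/√(32.2×1.638) = 1.834.
Conjugate-depth relation: y₂/y₁ = ½[√(1 + 8Fr₁²) − 1] = ½[√27.911 − 1] = 2.142.
y₂ = 2.142 × 1.638 = 3.508 ft.

y₂ = 3.508 ft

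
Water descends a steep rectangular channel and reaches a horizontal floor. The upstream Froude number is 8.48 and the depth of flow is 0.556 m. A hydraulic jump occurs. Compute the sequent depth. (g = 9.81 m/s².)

Fr₁ = 8.48 (given).
From the momentum equation for a rectangular channel, y₂/y₁ = ½[√(1 + 8Fr₁²) − 1] = ½[√576.3 − 1] = 11.5.
y₂ = 11.5 × 0.556 = 6.40 m.

y₂ = 6.40 m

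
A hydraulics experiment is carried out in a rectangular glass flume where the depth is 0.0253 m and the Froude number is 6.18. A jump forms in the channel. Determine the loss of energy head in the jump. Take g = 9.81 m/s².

Fr₁ = 6.18 (given).
By Bélanger, y₂/y₁ = ½[√(1 + 8Fr₁²) − 1] = ½[√306.5 − 1] = 8.25.
y₂ = 8.25 × 0.0253 = 0.209 m.
Head loss: ΔE = (y₂ − y₁)³/(4y₁y₂) = (0.209 − 0.0253)³/(4×0.0253×0.209) = 0.00618/0.0211 = 0.293 m.

ΔE = 0.293 m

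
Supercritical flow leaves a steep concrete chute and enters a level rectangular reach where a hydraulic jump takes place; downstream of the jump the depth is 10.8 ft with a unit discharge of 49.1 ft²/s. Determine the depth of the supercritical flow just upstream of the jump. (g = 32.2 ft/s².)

y₁ = 1.16 ft

V₂ = q/y₂ = 49.1/10.8 = 4.55 ft/s; Fr₂ = V₂/√(g·y₂) = 0.244.
From the momentum equation (using Fr₂), y₁/y₂ = ½[√(1 + 8Fr₂²) − 1] = ½[√1.475 − 1] = 0.107.
y₁ = 0.107 × 10.8 = 1.16 ft.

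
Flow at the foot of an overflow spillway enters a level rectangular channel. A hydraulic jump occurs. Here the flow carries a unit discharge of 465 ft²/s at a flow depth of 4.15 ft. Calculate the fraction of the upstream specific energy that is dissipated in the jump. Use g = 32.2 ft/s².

V₁ = q/y₁ = 465/4.15 = 112 ft/s. Fr₁ = V₁/√(g·y₁) = 112/√(32.2×4.15) = 9.69.
Conjugate-depth relation: y₂/y₁ = ½[√(1 + 8Fr₁²) − 1] = ½[√752.6 − 1] = 13.2.
y₂ = 13.2 × 4.15 = 54.9 ft.
E₁ = y₁ + V₁²/2g = 199 ft. ΔE = (y₂ − y₁)³/(4y₁y₂) = 143 ft. ΔE/E₁ = 143/199 = 0.719.

ΔE/E₁ = 0.719 (71.9%)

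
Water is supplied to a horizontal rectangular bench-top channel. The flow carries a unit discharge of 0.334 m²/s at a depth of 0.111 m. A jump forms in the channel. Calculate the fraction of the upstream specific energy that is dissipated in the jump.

ΔE/E₁ = 0.238 (23.8%)

V₁ = q/y₁ = 0.334/0.111 = 3.01 m/s. Fr₁ = V₁/√(g·y₁) = 3.01/√(9.81×0.111) = 2.88.
Conjugate-depth relation: y₂/y₁ = ½[√(1 + 8Fr₁²) − 1] = ½[√67.52 − 1] = 3.61.
y₂ = 3.61 × 0.111 = 0.401 m.
E₁ = y₁ + V₁²/2g = 0.572 m. ΔE = (y₂ − y₁)³/(4y₁y₂) = 0.136 m. ΔE/E₁ = 0.136/0.572 = 0.238.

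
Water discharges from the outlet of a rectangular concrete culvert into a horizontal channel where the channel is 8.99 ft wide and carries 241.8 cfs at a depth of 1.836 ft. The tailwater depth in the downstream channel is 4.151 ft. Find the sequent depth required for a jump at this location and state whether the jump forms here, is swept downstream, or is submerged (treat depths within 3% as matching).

y₂ = 4.114 ft; the jump forms here

q = Q/b = 241.8/8.99 = 26.90 ft²/s; V₁ = q/y₁ = 14.65 ft/s. Fr₁ = V₁/√(g·y₁) = 1.905.
Bélanger equation: y₂/y₁ = ½[√(1 + 8Fr₁²) − 1] = ½[√30.041 − 1] = 2.240.
y₂ = 2.240 × 1.836 = 4.114 ft.
Tailwater y_tw = 4.151 ft: y_tw ≈ y₂, so the jump forms here.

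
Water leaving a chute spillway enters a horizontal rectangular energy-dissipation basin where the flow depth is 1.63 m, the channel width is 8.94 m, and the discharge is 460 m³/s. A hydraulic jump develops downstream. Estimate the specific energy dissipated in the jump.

q = Q/b = 460/8.94 = 51.5 m²/s; V₁ = q/y₁ = 31.6 m/s. Fr₁ = V₁/√(g·y₁) = 7.89.
By Bélanger, y₂/y₁ = ½[√(1 + 8Fr₁²) − 1] = ½[√499.5 − 1] = 10.7.
y₂ = 10.7 × 1.63 = 17.4 m.
V₂ = q/y₂ = 51.5/17.4 = 2.96 m/s. E₁ = y₁ + V₁²/2g = 52.4 m; E₂ = y₂ + V₂²/2g = 17.8 m. ΔE = E₁ − E₂ = 34.6 m.

ΔE = 34.6 m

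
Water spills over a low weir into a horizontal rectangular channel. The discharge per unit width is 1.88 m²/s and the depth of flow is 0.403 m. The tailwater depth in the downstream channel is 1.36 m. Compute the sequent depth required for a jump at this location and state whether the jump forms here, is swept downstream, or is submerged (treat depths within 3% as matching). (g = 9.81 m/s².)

V₁ = q/y₁ = 1.88/0.403 = 4.67 m/s. Fr₁ = V₁/√(g·y₁) = 4.67/√(9.81×0.403) = 2.35.
Sequent-depth ratio: y₂/y₁ = ½[√(1 + 8Fr₁²) − 1] = ½[√45.04 − 1] = 2.86.
y₂ = 2.86 × 0.403 = 1.15 m.
Tailwater y_tw = 1.36 m: y_tw > y₂, so the jump is submerged.

y₂ = 1.15 m; the jump is submerged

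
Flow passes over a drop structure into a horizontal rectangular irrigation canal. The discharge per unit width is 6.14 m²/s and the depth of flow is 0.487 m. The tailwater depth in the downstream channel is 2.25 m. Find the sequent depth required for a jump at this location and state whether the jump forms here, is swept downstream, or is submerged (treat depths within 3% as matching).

y₂ = 3.74 m; the jump is swept downstream

V₁ = q/y₁ = 6.14/0.487 = 12.6 m/s. Fr₁ = V₁/√(g·y₁) = 12.6/√(9.81×0.487) = 5.77.
Sequent-depth ratio: y₂/y₁ = ½[√(1 + 8Fr₁²) − 1] = ½[√267.2 − 1] = 7.67.
y₂ = 7.67 × 0.487 = 3.74 m.
Tailwater y_tw = 2.25 m: y_tw < y₂, so the jump is swept downstream.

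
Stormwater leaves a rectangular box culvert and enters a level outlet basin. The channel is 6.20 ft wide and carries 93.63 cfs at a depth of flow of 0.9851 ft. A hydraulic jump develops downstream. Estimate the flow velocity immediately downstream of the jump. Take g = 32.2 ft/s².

q = Q/b = 93.63/6.20 = 15.10 ft²/s; V₁ = q/y₁ = 15.33 ft/s. Fr₁ = V₁/√(g·y₁) = 2.722.
Conjugate-depth relation: y₂/y₁ = ½[√(1 + 8Fr₁²) − 1] = ½[√60.271 − 1] = 3.382.
y₂ = 3.382 × 0.9851 = 3.331 ft.
V₂ = q/y₂ = 15.10/3.331 = 4.533 ft/s.

V₂ = 4.533 ft/s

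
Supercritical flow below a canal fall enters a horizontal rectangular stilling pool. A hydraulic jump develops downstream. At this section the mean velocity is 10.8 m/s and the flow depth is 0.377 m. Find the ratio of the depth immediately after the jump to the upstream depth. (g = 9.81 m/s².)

y₂/y₁ = 7.46

Fr₁ = V₁/√(g·y₁) = 10.8/√(9.81×0.377) = 5.62.
Conjugate-depth relation: y₂/y₁ = ½[√(1 + 8Fr₁²) − 1] = ½[√253.3 − 1] = 7.46.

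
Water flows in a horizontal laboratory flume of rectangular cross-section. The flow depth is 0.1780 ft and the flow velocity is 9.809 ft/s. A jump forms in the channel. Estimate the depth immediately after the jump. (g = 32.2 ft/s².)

Fr₁ = V₁/√(g·y₁) = 9.809/√(32.2×0.1780) = 4.097.
From the momentum equation for a rectangular channel, y₂/y₁ = ½[√(1 + 8Fr₁²) − 1] = ½[√135.30 − 1] = 5.316.
y₂ = 5.316 × 0.1780 = 0.9462 ft.

y₂ = 0.9462 ft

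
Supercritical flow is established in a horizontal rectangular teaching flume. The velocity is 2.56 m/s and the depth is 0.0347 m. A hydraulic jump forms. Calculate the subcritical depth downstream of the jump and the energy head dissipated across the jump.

Fr₁ = V₁/√(g·y₁) = 2.56/√(9.81×0.0347) = 4.39.
Bélanger equation: y₂/y₁ = ½[√(1 + 8Fr₁²) − 1] = ½[√155.0 − 1] = 5.73.
y₂ = 5.73 × 0.0347 = 0.199 m.
Head loss: ΔE = (y₂ − y₁)³/(4y₁y₂) = (0.199 − 0.0347)³/(4×0.0347×0.199) = 0.00441/0.0276 = 0.160 m.

y₂ = 0.199 m; ΔE = 0.160 m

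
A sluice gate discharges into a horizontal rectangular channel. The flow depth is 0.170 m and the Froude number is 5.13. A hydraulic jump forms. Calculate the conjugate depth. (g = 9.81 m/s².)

y₂ = 1.15 m

Fr₁ = 5.13 (given).
From the momentum equation for a rectangular channel, y₂/y₁ = ½[√(1 + 8Fr₁²) − 1] = ½[√211.5 − 1] = 6.77.
y₂ = 6.77 × 0.170 = 1.15 m.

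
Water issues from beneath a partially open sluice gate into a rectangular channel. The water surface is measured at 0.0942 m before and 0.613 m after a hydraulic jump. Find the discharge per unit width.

q = 0.448 m²/s

For a rectangular channel the momentum equation gives q² = ½·g·y₁·y₂·(y₁ + y₂) = ½×9.81×0.0942×0.613×0.707 = 0.200.
q = √0.200 = 0.448 m²/s.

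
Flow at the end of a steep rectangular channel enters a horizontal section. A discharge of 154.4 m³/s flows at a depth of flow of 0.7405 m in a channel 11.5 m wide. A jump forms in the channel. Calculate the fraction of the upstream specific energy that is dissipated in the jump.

ΔE/E₁ = 0.606 (60.6%)

q = Q/b = 154.4/11.5 = 13.43 m²/s; V₁ = q/y₁ = 18.13 m/s. Fr₁ = V₁/√(g·y₁) = 6.727.
By Bélanger, y₂/y₁ = ½[√(1 + 8Fr₁²) − 1] = ½[√363.03 − 1] = 9.027.
y₂ = 9.027 × 0.7405 = 6.684 m.
E₁ = y₁ + V₁²/2g = 17.50 m. ΔE = (y₂ − y₁)³/(4y₁y₂) = 10.61 m. ΔE/E₁ = 10.61/17.50 = 0.606.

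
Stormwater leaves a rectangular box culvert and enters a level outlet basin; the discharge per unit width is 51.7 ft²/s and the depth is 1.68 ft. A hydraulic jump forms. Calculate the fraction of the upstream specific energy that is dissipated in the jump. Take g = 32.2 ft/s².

V₁ = q/y₁ = 51.7/1.68 = 30.8 ft/s. Fr₁ = V₁/√(g·y₁) = 30.8/√(32.2×1.68) = 4.18.
From the momentum equation for a rectangular channel, y₂/y₁ = ½[√(1 + 8Fr₁²) − 1] = ½[√141.1 − 1] = 5.44.
y₂ = 5.44 × 1.68 = 9.14 ft.
E₁ = y₁ + V₁²/2g = 16.4 ft. ΔE = (y₂ − y₁)³/(4y₁y₂) = 6.75 ft. ΔE/E₁ = 6.75/16.4 = 0.412.

ΔE/E₁ = 0.412 (41.2%)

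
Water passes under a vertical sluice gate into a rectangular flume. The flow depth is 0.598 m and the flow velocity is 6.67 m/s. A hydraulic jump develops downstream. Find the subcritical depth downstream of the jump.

Fr₁ = V₁/√(g·y₁) = 6.67/√(9.81×0.598) = 2.75.
Conjugate-depth relation: y₂/y₁ = ½[√(1 + 8Fr₁²) − 1] = ½[√61.67 − 1] = 3.43.
y₂ = 3.43 × 0.598 = 2.05 m.

y₂ = 2.05 m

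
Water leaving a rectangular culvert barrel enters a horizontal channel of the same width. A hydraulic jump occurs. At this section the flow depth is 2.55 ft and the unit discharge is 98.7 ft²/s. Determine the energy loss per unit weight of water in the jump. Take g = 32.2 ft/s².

V₁ = q/y₁ = 98.7/2.55 = 38.7 ft/s. Fr₁ = V₁/√(g·y₁) = 38.7/√(32.2×2.55) = 4.27.
By Bélanger, y₂/y₁ = ½[√(1 + 8Fr₁²) − 1] = ½[√147.0 − 1] = 5.56.
y₂ = 5.56 × 2.55 = 14.2 ft.
V₂ = q/y₂ = 98.7/14.2 = 6.96 ft/s. E₁ = y₁ + V₁²/2g = 25.8 ft; E₂ = y₂ + V₂²/2g = 14.9 ft. ΔE = E₁ − E₂ = 10.9 ft.

ΔE = 10.9 ft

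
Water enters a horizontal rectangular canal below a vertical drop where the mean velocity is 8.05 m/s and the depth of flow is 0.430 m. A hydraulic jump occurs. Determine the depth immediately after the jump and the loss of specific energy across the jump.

y₂ = 2.18 m; ΔE = 1.43 m

Fr₁ = V₁/√(g·y₁) = 8.05/√(9.81×0.430) = 3.92.
Sequent-depth ratio: y₂/y₁ = ½[√(1 + 8Fr₁²) − 1] = ½[√123.9 − 1] = 5.07.
y₂ = 5.07 × 0.430 = 2.18 m.
q = V₁·y₁ = 8.05 × 0.430 = 3.46 m²/s. V₂ = q/y₂ = 3.46/2.18 = 1.59 m/s. E₁ = y₁ + V₁²/2g = 3.73 m; E₂ = y₂ + V₂²/2g = 2.31 m. ΔE = E₁ − E₂ = 1.43 m.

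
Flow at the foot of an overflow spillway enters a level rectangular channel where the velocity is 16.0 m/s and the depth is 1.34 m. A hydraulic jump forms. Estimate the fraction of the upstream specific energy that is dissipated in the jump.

ΔE/E₁ = 0.436 (43.6%)

Fr₁ = V₁/√(g·y₁) = 16.0/√(9.81×1.34) = 4.41.
Sequent-depth ratio: y₂/y₁ = ½[√(1 + 8Fr₁²) − 1] = ½[√156.8 − 1] = 5.76.
y₂ = 5.76 × 1.34 = 7.72 m.
E₁ = y₁ + V₁²/2g = 14.4 m. ΔE = (y₂ − y₁)³/(4y₁y₂) = 6.28 m. ΔE/E₁ = 6.28/14.4 = 0.436.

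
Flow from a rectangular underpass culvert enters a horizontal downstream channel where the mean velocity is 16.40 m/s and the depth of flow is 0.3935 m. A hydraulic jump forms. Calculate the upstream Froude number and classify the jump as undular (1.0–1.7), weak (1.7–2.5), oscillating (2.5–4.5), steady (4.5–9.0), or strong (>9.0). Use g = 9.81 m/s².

Fr₁ = V₁/√(g·y₁) = 16.40/√(9.81×0.3935) = 8.347.
Fr₁ = 8.347 lies in the steady range.

Fr₁ = 8.347; steady jump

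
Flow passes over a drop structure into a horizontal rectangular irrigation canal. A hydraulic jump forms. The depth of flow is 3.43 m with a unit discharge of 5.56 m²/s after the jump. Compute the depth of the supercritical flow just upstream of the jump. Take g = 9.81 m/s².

V₂ = q/y₂ = 5.56/3.43 = 1.62 m/s; Fr₂ = V₂/√(g·y₂) = 0.279.
Applying the sequent-depth relation in reverse, y₁/y₂ = ½[√(1 + 8Fr₂²) − 1] = ½[√1.625 − 1] = 0.137.
y₁ = 0.137 × 3.43 = 0.471 m.

y₁ = 0.471 m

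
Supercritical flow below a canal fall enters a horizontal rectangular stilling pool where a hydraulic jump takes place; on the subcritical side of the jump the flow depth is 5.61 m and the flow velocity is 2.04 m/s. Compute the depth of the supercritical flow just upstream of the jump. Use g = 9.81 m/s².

Fr₂ = V₂/√(g·y₂) = 2.04/√(9.81×5.61) = 0.275.
Applying the sequent-depth relation in reverse, y₁/y₂ = ½[√(1 + 8Fr₂²) − 1] = ½[√1.605 − 1] = 0.133.
y₁ = 0.133 × 5.61 = 0.749 m.

y₁ = 0.749 m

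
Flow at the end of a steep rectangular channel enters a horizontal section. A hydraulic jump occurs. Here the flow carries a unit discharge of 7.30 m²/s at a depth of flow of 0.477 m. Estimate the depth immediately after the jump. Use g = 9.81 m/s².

V₁ = q/y₁ = 7.30/0.477 = 15.3 m/s. Fr₁ = V₁/√(g·y₁) = 15.3/√(9.81×0.477) = 7.07.
By Bélanger, y₂/y₁ = ½[√(1 + 8Fr₁²) − 1] = ½[√401.4 − 1] = 9.52.
y₂ = 9.52 × 0.477 = 4.54 m.

y₂ = 4.54 m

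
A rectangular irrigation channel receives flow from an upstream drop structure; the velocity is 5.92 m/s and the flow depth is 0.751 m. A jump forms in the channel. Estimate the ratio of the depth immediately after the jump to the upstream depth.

Fr₁ = V₁/√(g·y₁) = 5.92/√(9.81×0.751) = 2.18.
Sequent-depth ratio: y₂/y₁ = ½[√(1 + 8Fr₁²) − 1] = ½[√39.06 − 1] = 2.62.

y₂/y₁ = 2.62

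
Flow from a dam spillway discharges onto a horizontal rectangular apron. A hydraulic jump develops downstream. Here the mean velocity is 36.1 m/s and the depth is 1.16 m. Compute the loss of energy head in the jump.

ΔE = 50.3 m

Fr₁ = V₁/√(g·y₁) = 36.1/√(9.81×1.16) = 10.7.
From the momentum equation for a rectangular channel, y₂/y₁ = ½[√(1 + 8Fr₁²) − 1] = ½[√917.2 − 1] = 14.6.
y₂ = 14.6 × 1.16 = 17.0 m.
Head loss: ΔE = (y₂ − y₁)³/(4y₁y₂) = (17.0 − 1.16)³/(4×1.16×17.0) = 3963/78.8 = 50.3 m.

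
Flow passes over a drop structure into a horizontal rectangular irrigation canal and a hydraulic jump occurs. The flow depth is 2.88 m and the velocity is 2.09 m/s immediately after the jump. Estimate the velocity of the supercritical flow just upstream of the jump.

V₁ = 8.43 m/s

Fr₂ = V₂/√(g·y₂) = 2.09/√(9.81×2.88) = 0.393.
The Bélanger relation is symmetric: y₁/y₂ = ½[√(1 + 8Fr₂²) − 1] = ½[√2.237 − 1] = 0.248.
y₁ = 0.248 × 2.88 = 0.714 m.
V₁ = q/y₁ = 6.02/0.714 = 8.43 m/s.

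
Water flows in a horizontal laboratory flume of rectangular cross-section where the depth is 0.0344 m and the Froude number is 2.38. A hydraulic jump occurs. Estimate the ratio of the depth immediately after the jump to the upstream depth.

y₂/y₁ = 2.90

Fr₁ = 2.38 (given).
Sequent-depth ratio: y₂/y₁ = ½[√(1 + 8Fr₁²) − 1] = ½[√46.32 − 1] = 2.90.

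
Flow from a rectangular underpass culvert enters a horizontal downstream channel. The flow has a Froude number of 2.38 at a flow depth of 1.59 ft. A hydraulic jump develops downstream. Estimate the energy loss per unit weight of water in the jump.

Fr₁ = 2.38 (given).
By Bélanger, y₂/y₁ = ½[√(1 + 8Fr₁²) − 1] = ½[√46.32 − 1] = 2.90.
y₂ = 2.90 × 1.59 = 4.62 ft.
V₁ = Fr₁·√(g·y₁) = 2.38×√(32.2×1.59) = 17.0 ft/s; q = V₁·y₁ = 27.1 ft²/s. V₂ = q/y₂ = 27.1/4.62 = 5.87 ft/s. E₁ = y₁ + V₁²/2g = 6.09 ft; E₂ = y₂ + V₂²/2g = 5.15 ft. ΔE = E₁ − E₂ = 0.943 ft.

ΔE = 0.943 ft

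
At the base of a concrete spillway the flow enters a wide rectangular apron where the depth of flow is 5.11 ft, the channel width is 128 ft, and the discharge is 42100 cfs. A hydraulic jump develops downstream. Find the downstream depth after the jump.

q = Q/b = 42100/128 = 329 ft²/s; V₁ = q/y₁ = 64.4 ft/s. Fr₁ = V₁/√(g·y₁) = 5.02.
From the momentum equation for a rectangular channel, y₂/y₁ = ½[√(1 + 8Fr₁²) − 1] = ½[√202.4 − 1] = 6.61.
y₂ = 6.61 × 5.11 = 33.8 ft.

y₂ = 33.8 ft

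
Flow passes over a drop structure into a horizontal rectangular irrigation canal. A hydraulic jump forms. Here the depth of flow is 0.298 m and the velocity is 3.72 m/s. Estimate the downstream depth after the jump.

Fr₁ = V₁/√(g·y₁) = 3.72/√(9.81×0.298) = 2.18.
Sequent-depth ratio: y₂/y₁ = ½[√(1 + 8Fr₁²) − 1] = ½[√38.87 − 1] = 2.62.
y₂ = 2.62 × 0.298 = 0.780 m.

y₂ = 0.780 m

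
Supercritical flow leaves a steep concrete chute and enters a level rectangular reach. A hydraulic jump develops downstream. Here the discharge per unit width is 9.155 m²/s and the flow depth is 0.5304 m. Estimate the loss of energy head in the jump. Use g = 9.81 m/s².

V₁ = q/y₁ = 9.155/0.5304 = 17.26 m/s. Fr₁ = V₁/√(g·y₁) = 17.26/√(9.81×0.5304) = 7.567.
By Bélanger, y₂/y₁ = ½[√(1 + 8Fr₁²) − 1] = ½[√459.07 − 1] = 10.21.
y₂ = 10.21 × 0.5304 = 5.417 m.
V₂ = q/y₂ = 9.155/5.417 = 1.690 m/s. E₁ = y₁ + V₁²/2g = 15.72 m; E₂ = y₂ + V₂²/2g = 5.563 m. ΔE = E₁ − E₂ = 10.15 m.

ΔE = 10.15 m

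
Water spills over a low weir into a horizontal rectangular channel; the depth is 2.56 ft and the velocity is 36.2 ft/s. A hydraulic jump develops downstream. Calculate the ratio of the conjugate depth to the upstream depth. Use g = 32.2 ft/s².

Fr₁ = V₁/√(g·y₁) = 36.2/√(32.2×2.56) = 3.99.
Sequent-depth ratio: y₂/y₁ = ½[√(1 + 8Fr₁²) − 1] = ½[√128.2 − 1] = 5.16.

y₂/y₁ = 5.16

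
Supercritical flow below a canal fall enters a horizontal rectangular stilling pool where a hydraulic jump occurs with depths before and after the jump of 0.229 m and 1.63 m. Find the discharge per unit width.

For a rectangular channel the momentum equation gives q² = ½·g·y₁·y₂·(y₁ + y₂) = ½×9.81×0.229×1.63×1.86 = 3.40.
q = √3.40 = 1.84 m²/s.

q = 1.84 m²/s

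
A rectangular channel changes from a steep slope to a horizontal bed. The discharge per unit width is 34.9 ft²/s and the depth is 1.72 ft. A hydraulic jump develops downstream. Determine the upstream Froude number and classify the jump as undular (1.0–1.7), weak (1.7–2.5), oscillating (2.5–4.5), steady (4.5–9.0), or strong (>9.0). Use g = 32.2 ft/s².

V₁ = q/y₁ = 34.9/1.72 = 20.3 ft/s. Fr₁ = V₁/√(g·y₁) = 20.3/√(32.2×1.72) = 2.73.
Fr₁ = 2.73 lies in the oscillating range.

Fr₁ = 2.73; oscillating jump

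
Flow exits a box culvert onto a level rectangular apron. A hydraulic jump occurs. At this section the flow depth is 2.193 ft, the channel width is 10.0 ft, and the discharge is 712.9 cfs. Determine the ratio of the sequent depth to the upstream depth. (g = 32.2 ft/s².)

q = Q/b = 712.9/10.0 = 71.29 ft²/s; V₁ = q/y₁ = 32.51 ft/s. Fr₁ = V₁/√(g·y₁) = 3.869.
From the momentum equation for a rectangular channel, y₂/y₁ = ½[√(1 + 8Fr₁²) − 1] = ½[√120.72 − 1] = 4.994.

y₂/y₁ = 4.994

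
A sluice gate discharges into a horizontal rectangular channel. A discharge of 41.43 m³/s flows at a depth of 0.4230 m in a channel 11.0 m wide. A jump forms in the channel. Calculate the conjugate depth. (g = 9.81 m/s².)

q = Q/b = 41.43/11.0 = 3.766 m²/s; V₁ = q/y₁ = 8.904 m/s. Fr₁ = V₁/√(g·y₁) = 4.371.
Conjugate-depth relation: y₂/y₁ = ½[√(1 + 8Fr₁²) − 1] = ½[√153.84 − 1] = 5.702.
y₂ = 5.702 × 0.4230 = 2.412 m.

y₂ = 2.412 m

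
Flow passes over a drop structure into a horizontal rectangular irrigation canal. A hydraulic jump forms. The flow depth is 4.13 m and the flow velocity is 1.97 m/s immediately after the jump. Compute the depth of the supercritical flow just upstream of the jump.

Fr₂ = V₂/√(g·y₂) = 1.97/√(9.81×4.13) = 0.309.
Since the conjugate-depth ratio holds either way, y₁/y₂ = ½[√(1 + 8Fr₂²) − 1] = ½[√1.766 − 1] = 0.165.
y₁ = 0.165 × 4.13 = 0.679 m.

y₁ = 0.679 m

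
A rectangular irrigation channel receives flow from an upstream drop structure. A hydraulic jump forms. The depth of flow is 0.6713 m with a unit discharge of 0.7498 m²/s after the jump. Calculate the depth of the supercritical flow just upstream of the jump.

y₁ = 0.1967 m

V₂ = q/y₂ = 0.7498/0.6713 = 1.117 m/s; Fr₂ = V₂/√(g·y₂) = 0.4352.
From the momentum equation (using Fr₂), y₁/y₂ = ½[√(1 + 8Fr₂²) − 1] = ½[√2.5155 − 1] = 0.2930.
y₁ = 0.2930 × 0.6713 = 0.1967 m.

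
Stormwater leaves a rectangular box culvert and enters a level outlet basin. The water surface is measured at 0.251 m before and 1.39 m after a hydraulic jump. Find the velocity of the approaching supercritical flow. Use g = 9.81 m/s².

For a rectangular channel the momentum equation gives q² = ½·g·y₁·y₂·(y₁ + y₂) = ½×9.81×0.251×1.39×1.64 = 2.81.
q = √2.81 = 1.68 m²/s.
V₁ = q/y₁ = 1.68/0.251 = 6.68 m/s.

V₁ = 6.68 m/s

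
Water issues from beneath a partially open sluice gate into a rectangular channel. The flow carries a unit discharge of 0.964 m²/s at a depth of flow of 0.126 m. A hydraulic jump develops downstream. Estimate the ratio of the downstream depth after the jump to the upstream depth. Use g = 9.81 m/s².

y₂/y₁ = 9.24

V₁ = q/y₁ = 0.964/0.126 = 7.65 m/s. Fr₁ = V₁/√(g·y₁) = 7.65/√(9.81×0.126) = 6.88.
By Bélanger, y₂/y₁ = ½[√(1 + 8Fr₁²) − 1] = ½[√379.8 − 1] = 9.24.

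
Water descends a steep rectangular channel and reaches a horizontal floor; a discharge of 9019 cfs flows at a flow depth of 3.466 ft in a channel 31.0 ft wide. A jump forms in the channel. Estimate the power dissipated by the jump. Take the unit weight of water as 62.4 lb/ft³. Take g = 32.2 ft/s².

P = 76411 hp

q = Q/b = 9019/31.0 = 290.9 ft²/s; V₁ = q/y₁ = 83.94 ft/s. Fr₁ = V₁/√(g·y₁) = 7.946.
Sequent-depth ratio: y₂/y₁ = ½[√(1 + 8Fr₁²) − 1] = ½[√506.06 − 1] = 10.75.
y₂ = 10.75 × 3.466 = 37.25 ft.
V₂ = q/y₂ = 290.9/37.25 = 7.810 ft/s. E₁ = y₁ + V₁²/2g = 112.9 ft; E₂ = y₂ + V₂²/2g = 38.20 ft. ΔE = E₁ − E₂ = 74.68 ft.
P = γ·Q·ΔE/550 = 62.4 × 9019 × 74.68 / 550 = 76411 hp.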